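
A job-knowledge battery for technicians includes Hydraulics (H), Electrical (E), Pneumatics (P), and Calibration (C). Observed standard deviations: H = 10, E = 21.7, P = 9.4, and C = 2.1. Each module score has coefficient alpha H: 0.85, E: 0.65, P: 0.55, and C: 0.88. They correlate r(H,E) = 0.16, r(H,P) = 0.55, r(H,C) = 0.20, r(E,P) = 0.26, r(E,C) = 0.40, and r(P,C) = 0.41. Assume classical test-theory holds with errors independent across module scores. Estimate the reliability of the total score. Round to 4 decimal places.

0.7807

Var(H+E+P+C) = 10² + 21.7² + 9.4² + 2.1² + 2·[10·21.7·0.16 + 10·9.4·0.55 + 10·2.1·0.20 + 21.7·9.4·0.26 + 21.7·2.1·0.40 + 9.4·2.1·0.41] = 663.66 + 339.952 = 1003.61.
With uncorrelated errors the cross-covariances are all true-score covariance, so they carry over unchanged; only the diagonal terms shrink to ρᵢσᵢ².
True-score variance = [10²·0.85 + 21.7²·0.65 + 9.4²·0.55 + 2.1²·0.88] + 339.952 = 443.557 + 339.952 = 783.51.
Reliability = 783.51 / 1003.61 = 0.7807.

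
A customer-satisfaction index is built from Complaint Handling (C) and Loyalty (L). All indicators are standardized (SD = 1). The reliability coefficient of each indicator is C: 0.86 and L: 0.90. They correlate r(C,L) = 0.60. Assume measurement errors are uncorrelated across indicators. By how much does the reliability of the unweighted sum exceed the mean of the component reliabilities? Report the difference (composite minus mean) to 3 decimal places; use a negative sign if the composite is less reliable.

0.045

Var(sum) = 2 + 1.2 = 3.2; true-score variance = 1.76 + 1.2 = 2.96; composite reliability = 0.9250.
Mean component reliability = 0.8800.
Difference = 0.9250 − 0.8800 = 0.045.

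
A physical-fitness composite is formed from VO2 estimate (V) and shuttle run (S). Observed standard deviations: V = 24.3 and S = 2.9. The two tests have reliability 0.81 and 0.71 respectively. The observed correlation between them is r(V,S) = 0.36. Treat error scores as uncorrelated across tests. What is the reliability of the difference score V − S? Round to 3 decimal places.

Var(V−S) = 24.3² + 2.9² − 2·24.3·2.9·0.36 = 598.9 − 50.7384 = 548.162.
Under uncorrelated errors the observed covariances equal the true-score covariances, so only the own-variance terms attenuate.
True-score variance = [24.3²·0.81 + 2.9²·0.71] − 50.7384 = 484.268 − 50.7384 = 433.53.
Reliability = 433.53 / 548.162 = 0.791.

0.791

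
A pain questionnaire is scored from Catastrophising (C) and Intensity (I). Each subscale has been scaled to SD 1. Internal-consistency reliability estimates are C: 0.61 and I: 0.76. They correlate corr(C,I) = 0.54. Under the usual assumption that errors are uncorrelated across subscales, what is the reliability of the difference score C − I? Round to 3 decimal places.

0.315

Var(C−I) = 1 + 1 − 2·0.54 = 2 − 1.08 = 0.92.
With uncorrelated errors the cross-covariances are all true-score covariance, so they carry over unchanged; only the diagonal terms shrink to ρᵢσᵢ².
True-score variance = [0.61 + 0.76] − 1.08 = 1.37 − 1.08 = 0.29.
Reliability = 0.29 / 0.92 = 0.315.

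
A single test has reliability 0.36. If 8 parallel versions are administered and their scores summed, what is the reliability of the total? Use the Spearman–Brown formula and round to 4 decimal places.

ρ_k = kρ / (1 + (k−1)ρ) = 8·0.36 / (1 + 7·0.36) = 2.880 / 3.520 = 0.8182.

0.8182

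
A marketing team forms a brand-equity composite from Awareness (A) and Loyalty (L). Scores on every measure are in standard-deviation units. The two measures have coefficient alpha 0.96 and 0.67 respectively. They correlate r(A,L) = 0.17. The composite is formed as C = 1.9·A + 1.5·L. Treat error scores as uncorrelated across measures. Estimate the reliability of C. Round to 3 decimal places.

Var(C) = 1.9² + 1.5² + 2·[2.85·0.17] = 5.86 + 0.969 = 6.829.
Because errors are independent across components, Cov(Tᵢ,Tⱼ) = Cov(Xᵢ,Xⱼ); the off-diagonal part of the true-score variance is the same as above.
True-score variance = [1.9²·0.96 + 1.5²·0.67] + 0.969 = 4.9731 + 0.969 = 5.9421.
Reliability = 5.9421 / 6.829 = 0.870.

0.870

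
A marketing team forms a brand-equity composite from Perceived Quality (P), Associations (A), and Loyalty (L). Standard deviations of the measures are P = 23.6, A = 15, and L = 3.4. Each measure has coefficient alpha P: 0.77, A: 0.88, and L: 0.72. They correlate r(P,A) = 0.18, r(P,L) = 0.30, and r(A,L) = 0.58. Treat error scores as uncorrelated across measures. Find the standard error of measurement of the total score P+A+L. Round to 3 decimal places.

Var(total) = 793.52 + 234.744 = 1028.26.
True-score variance = 635.182 + 234.744 = 869.926, so reliability = 0.8460.
Error variance = 1028.26 − 869.926 = 158.338; SEM = √158.338 = 12.583.

12.583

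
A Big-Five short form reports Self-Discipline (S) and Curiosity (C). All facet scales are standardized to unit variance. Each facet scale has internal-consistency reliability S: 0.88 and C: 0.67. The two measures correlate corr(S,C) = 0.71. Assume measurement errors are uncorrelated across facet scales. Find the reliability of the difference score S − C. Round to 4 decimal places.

Var(S−C) = 1 + 1 − 2·0.71 = 2 − 1.42 = 0.58.
With uncorrelated errors the cross-covariances are all true-score covariance, so they carry over unchanged; only the diagonal terms shrink to ρᵢσᵢ².
True-score variance = [0.88 + 0.67] − 1.42 = 1.55 − 1.42 = 0.13.
Reliability = 0.13 / 0.58 = 0.2241.

0.2241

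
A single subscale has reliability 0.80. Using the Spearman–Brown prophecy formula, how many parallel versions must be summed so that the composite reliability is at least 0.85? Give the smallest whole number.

k ≥ ρ*(1−ρ₁)/(ρ₁(1−ρ*)) = 0.85·0.20 / (0.80·0.15) = 1.417.
Smallest integer k = 2.

2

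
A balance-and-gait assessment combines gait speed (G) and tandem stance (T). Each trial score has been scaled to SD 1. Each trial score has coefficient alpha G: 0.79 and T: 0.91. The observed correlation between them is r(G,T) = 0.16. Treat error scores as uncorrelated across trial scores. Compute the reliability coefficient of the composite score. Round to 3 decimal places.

0.871

Var(G+T) = 2 + 2·[0.16] = 2 + 0.32 = 2.32.
With uncorrelated errors the cross-covariances are all true-score covariance, so they carry over unchanged; only the diagonal terms shrink to ρᵢσᵢ².
True-score variance = [0.79 + 0.91] + 0.32 = 1.7 + 0.32 = 2.02.
Reliability = 2.02 / 2.32 = 0.871.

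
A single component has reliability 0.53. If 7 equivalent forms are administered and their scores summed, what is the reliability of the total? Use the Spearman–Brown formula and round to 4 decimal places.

0.8876

ρ_k = kρ / (1 + (k−1)ρ) = 7·0.53 / (1 + 6·0.53) = 3.710 / 4.180 = 0.8876.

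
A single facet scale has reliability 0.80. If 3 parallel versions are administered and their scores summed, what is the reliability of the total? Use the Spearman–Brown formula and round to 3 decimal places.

ρ_k = kρ / (1 + (k−1)ρ) = 3·0.80 / (1 + 2·0.80) = 2.400 / 2.600 = 0.923.

0.923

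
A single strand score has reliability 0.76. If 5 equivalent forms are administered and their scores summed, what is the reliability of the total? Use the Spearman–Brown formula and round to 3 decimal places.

0.941

ρ_k = kρ / (1 + (k−1)ρ) = 5·0.76 / (1 + 4·0.76) = 3.800 / 4.040 = 0.941.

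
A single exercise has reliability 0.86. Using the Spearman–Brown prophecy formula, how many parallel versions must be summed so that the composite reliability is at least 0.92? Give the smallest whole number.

k ≥ ρ*(1−ρ₁)/(ρ₁(1−ρ*)) = 0.92·0.14 / (0.86·0.08) = 1.872.
Smallest integer k = 2.

2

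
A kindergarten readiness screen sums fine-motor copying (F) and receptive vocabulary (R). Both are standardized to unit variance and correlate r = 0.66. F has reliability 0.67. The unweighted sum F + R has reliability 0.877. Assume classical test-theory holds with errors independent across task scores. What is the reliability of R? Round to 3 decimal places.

0.922

Var(F+R) = 2 + 2·0.66 = 3.320.
True-score variance = ρ_F + ρ_R + 2·0.66, so 0.877 = (0.67 + ρ_R + 1.32) / 3.320.
ρ_R = 0.877·3.320 − 0.67 − 1.32 = 0.922.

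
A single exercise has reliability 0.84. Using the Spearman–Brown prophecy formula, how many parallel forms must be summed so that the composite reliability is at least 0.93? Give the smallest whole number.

3

k ≥ ρ*(1−ρ₁)/(ρ₁(1−ρ*)) = 0.93·0.16 / (0.84·0.07) = 2.531.
Smallest integer k = 3.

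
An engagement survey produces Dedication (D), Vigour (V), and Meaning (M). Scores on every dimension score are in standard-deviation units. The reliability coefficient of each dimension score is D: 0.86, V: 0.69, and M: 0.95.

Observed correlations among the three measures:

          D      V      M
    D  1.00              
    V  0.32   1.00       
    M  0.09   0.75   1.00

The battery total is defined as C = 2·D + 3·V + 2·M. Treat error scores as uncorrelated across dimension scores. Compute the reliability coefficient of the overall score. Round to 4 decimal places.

0.8838

Var(C) = 2² + 3² + 2² + 2·[6·0.32 + 4·0.09 + 6·0.75] = 17 + 13.56 = 30.56.
Under uncorrelated errors the observed covariances equal the true-score covariances, so only the own-variance terms attenuate.
True-score variance = [2²·0.86 + 3²·0.69 + 2²·0.95] + 13.56 = 13.45 + 13.56 = 27.01.
Reliability = 27.01 / 30.56 = 0.8838.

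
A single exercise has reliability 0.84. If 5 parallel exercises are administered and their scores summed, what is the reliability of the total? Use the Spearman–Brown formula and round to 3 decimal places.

0.963

ρ_k = kρ / (1 + (k−1)ρ) = 5·0.84 / (1 + 4·0.84) = 4.200 / 4.360 = 0.963.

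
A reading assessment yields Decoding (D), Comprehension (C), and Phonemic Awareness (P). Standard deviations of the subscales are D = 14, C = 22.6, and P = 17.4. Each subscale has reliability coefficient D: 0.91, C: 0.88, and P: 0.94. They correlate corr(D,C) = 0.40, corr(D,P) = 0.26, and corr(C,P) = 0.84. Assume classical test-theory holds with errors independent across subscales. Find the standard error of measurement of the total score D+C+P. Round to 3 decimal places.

Var(total) = 1009.52 + 1040.44 = 2049.96.
True-score variance = 912.423 + 1040.44 = 1952.86, so reliability = 0.9526.
Error variance = 2049.96 − 1952.86 = 97.0968; SEM = √97.0968 = 9.854.

9.854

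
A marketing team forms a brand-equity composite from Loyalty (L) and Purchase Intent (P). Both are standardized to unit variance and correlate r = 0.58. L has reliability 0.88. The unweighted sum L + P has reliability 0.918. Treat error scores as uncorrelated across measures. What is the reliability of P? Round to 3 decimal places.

Var(L+P) = 2 + 2·0.58 = 3.160.
True-score variance = ρ_L + ρ_P + 2·0.58, so 0.918 = (0.88 + ρ_P + 1.16) / 3.160.
ρ_P = 0.918·3.160 − 0.88 − 1.16 = 0.861.

0.861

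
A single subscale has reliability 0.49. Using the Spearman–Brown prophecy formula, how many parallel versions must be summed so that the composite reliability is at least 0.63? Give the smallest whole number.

k ≥ ρ*(1−ρ₁)/(ρ₁(1−ρ*)) = 0.63·0.51 / (0.49·0.37) = 1.772.
Smallest integer k = 2.

2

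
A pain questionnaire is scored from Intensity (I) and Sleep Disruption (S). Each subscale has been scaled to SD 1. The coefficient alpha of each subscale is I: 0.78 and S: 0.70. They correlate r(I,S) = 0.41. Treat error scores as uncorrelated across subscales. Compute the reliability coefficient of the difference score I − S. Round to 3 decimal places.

Var(I−S) = 1 + 1 − 2·0.41 = 2 − 0.82 = 1.18.
With uncorrelated errors the cross-covariances are all true-score covariance, so they carry over unchanged; only the diagonal terms shrink to ρᵢσᵢ².
True-score variance = [0.78 + 0.70] − 0.82 = 1.48 − 0.82 = 0.66.
Reliability = 0.66 / 1.18 = 0.559.

0.559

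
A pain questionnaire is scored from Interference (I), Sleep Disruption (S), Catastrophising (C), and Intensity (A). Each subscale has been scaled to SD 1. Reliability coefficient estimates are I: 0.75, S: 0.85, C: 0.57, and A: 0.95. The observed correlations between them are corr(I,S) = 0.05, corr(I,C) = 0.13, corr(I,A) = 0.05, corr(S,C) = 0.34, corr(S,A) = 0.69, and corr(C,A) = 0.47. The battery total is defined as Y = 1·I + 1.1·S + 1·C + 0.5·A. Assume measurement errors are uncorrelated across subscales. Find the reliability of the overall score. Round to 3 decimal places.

0.851

Var(Y) = 1 + 1.1² + 1 + 0.5² + 2·[1.1·0.05 + 0.13 + 0.5·0.05 + 1.1·0.34 + 0.55·0.69 + 0.5·0.47] = 3.46 + 2.397 = 5.857.
Because errors are independent across components, Cov(Tᵢ,Tⱼ) = Cov(Xᵢ,Xⱼ); the off-diagonal part of the true-score variance is the same as above.
True-score variance = [0.75 + 1.1²·0.85 + 0.57 + 0.5²·0.95] + 2.397 = 2.586 + 2.397 = 4.983.
Reliability = 4.983 / 5.857 = 0.851.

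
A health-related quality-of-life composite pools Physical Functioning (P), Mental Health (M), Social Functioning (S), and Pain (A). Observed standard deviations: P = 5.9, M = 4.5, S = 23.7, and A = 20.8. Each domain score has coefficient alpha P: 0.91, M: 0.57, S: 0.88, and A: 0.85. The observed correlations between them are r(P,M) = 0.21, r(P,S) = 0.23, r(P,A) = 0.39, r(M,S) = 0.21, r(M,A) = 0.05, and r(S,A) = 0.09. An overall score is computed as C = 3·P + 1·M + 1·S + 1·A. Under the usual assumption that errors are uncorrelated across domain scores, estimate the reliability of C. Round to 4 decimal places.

Var(C) = 3²·5.9² + 4.5² + 23.7² + 20.8² + 2·[3·5.9·4.5·0.21 + 3·5.9·23.7·0.23 + 3·5.9·20.8·0.39 + 4.5·23.7·0.21 + 4.5·20.8·0.05 + 23.7·20.8·0.09] = 1327.87 + 656.469 = 1984.34.
Because errors are independent across components, Cov(Tᵢ,Tⱼ) = Cov(Xᵢ,Xⱼ); the off-diagonal part of the true-score variance is the same as above.
True-score variance = [3²·5.9²·0.91 + 4.5²·0.57 + 23.7²·0.88 + 20.8²·0.85] + 656.469 = 1158.67 + 656.469 = 1815.14.
Reliability = 1815.14 / 1984.34 = 0.9147.

0.9147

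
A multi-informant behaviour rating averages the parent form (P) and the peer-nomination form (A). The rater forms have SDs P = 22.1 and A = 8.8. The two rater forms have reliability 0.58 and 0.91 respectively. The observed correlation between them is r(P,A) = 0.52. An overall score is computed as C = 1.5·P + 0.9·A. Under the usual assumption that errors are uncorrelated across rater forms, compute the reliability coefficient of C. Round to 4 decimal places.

Var(C) = 1.5²·22.1² + 0.9²·8.8² + 2·[1.35·22.1·8.8·0.52] = 1161.65 + 273.05 = 1434.7.
Because errors are independent across components, Cov(Tᵢ,Tⱼ) = Cov(Xᵢ,Xⱼ); the off-diagonal part of the true-score variance is the same as above.
True-score variance = [1.5²·22.1²·0.58 + 0.9²·8.8²·0.91] + 273.05 = 694.456 + 273.05 = 967.506.
Reliability = 967.506 / 1434.7 = 0.6744.

0.6744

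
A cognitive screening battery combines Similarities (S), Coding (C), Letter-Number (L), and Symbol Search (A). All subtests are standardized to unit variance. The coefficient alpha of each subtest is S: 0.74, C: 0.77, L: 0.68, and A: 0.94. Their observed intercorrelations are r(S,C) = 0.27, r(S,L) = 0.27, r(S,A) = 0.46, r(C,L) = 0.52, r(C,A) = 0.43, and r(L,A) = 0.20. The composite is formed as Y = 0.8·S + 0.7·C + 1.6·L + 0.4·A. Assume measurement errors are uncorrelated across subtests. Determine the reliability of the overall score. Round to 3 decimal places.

Var(Y) = 0.8² + 0.7² + 1.6² + 0.4² + 2·[0.56·0.27 + 1.28·0.27 + 0.32·0.46 + 1.12·0.52 + 0.28·0.43 + 0.64·0.20] = 3.85 + 2.9496 = 6.7996.
With uncorrelated errors the cross-covariances are all true-score covariance, so they carry over unchanged; only the diagonal terms shrink to ρᵢσᵢ².
True-score variance = [0.8²·0.74 + 0.7²·0.77 + 1.6²·0.68 + 0.4²·0.94] + 2.9496 = 2.7421 + 2.9496 = 5.6917.
Reliability = 5.6917 / 6.7996 = 0.837.

0.837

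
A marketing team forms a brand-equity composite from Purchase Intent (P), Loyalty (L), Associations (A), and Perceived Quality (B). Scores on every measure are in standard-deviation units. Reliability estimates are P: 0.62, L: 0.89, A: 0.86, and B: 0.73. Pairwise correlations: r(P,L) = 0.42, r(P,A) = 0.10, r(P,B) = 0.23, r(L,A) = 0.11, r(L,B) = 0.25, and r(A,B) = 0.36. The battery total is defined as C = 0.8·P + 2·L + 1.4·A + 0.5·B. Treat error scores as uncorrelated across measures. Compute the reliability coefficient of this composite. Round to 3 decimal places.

Var(C) = 0.8² + 2² + 1.4² + 0.5² + 2·[1.6·0.42 + 1.12·0.10 + 0.4·0.23 + 2.8·0.11 + 0.25 + 0.7·0.36] = 6.85 + 3.372 = 10.222.
Under uncorrelated errors the observed covariances equal the true-score covariances, so only the own-variance terms attenuate.
True-score variance = [0.8²·0.62 + 2²·0.89 + 1.4²·0.86 + 0.5²·0.73] + 3.372 = 5.8249 + 3.372 = 9.1969.
Reliability = 9.1969 / 10.222 = 0.900.

0.900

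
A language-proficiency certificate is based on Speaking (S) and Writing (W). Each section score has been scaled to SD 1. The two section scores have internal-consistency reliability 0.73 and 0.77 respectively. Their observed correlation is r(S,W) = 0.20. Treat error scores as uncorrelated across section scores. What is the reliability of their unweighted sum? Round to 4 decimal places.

Var(S+W) = 2 + 2·[0.20] = 2 + 0.4 = 2.4.
Because errors are independent across components, Cov(Tᵢ,Tⱼ) = Cov(Xᵢ,Xⱼ); the off-diagonal part of the true-score variance is the same as above.
True-score variance = [0.73 + 0.77] + 0.4 = 1.5 + 0.4 = 1.9.
Reliability = 1.9 / 2.4 = 0.7917.

0.7917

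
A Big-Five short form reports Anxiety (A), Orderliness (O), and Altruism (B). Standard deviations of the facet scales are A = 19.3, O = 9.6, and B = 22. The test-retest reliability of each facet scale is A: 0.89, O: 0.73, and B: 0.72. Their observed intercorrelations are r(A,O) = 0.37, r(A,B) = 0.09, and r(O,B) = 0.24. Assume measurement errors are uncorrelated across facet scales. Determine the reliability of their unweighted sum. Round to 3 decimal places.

0.841

Var(A+O+B) = 19.3² + 9.6² + 22² + 2·[19.3·9.6·0.37 + 19.3·22·0.09 + 9.6·22·0.24] = 948.65 + 314.911 = 1263.56.
Under uncorrelated errors the observed covariances equal the true-score covariances, so only the own-variance terms attenuate.
True-score variance = [19.3²·0.89 + 9.6²·0.73 + 22²·0.72] + 314.911 = 747.273 + 314.911 = 1062.18.
Reliability = 1062.18 / 1263.56 = 0.841.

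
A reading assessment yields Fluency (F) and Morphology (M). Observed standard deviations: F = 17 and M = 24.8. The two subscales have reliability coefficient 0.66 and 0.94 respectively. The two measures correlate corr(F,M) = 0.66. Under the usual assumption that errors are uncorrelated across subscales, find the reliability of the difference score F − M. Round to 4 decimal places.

Var(F−M) = 17² + 24.8² − 2·17·24.8·0.66 = 904.04 − 556.512 = 347.528.
Because errors are independent across components, Cov(Tᵢ,Tⱼ) = Cov(Xᵢ,Xⱼ); the off-diagonal part of the true-score variance is the same as above.
True-score variance = [17²·0.66 + 24.8²·0.94] − 556.512 = 768.878 − 556.512 = 212.366.
Reliability = 212.366 / 347.528 = 0.6111.

0.6111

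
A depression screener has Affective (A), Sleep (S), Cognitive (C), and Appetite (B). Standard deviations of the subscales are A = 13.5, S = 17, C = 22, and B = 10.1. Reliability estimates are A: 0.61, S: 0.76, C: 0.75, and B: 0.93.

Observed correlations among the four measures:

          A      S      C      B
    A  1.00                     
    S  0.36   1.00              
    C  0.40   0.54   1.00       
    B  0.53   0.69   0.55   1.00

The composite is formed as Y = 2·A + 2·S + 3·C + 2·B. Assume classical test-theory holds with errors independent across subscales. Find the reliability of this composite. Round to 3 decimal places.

0.881

Var(Y) = 2²·13.5² + 2²·17² + 3²·22² + 2²·10.1² + 2·[4·13.5·17·0.36 + 6·13.5·22·0.40 + 4·13.5·10.1·0.53 + 6·17·22·0.54 + 4·17·10.1·0.69 + 6·22·10.1·0.55] = 6649.04 + 7502.51 = 14151.5.
With uncorrelated errors the cross-covariances are all true-score covariance, so they carry over unchanged; only the diagonal terms shrink to ρᵢσᵢ².
True-score variance = [2²·13.5²·0.61 + 2²·17²·0.76 + 3²·22²·0.75 + 2²·10.1²·0.93] + 7502.51 = 4969.73 + 7502.51 = 12472.2.
Reliability = 12472.2 / 14151.5 = 0.881.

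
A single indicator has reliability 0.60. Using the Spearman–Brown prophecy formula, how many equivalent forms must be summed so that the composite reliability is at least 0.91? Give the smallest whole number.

7

k ≥ ρ*(1−ρ₁)/(ρ₁(1−ρ*)) = 0.91·0.40 / (0.60·0.09) = 6.741.
Smallest integer k = 7.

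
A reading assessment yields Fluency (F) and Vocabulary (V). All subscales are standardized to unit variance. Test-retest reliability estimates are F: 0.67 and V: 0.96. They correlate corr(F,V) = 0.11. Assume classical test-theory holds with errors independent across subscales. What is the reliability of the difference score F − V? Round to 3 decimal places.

0.792

Var(F−V) = 1 + 1 − 2·0.11 = 2 − 0.22 = 1.78.
Under uncorrelated errors the observed covariances equal the true-score covariances, so only the own-variance terms attenuate.
True-score variance = [0.67 + 0.96] − 0.22 = 1.63 − 0.22 = 1.41.
Reliability = 1.41 / 1.78 = 0.792.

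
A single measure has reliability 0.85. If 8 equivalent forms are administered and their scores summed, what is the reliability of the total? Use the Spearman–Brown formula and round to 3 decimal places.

ρ_k = kρ / (1 + (k−1)ρ) = 8·0.85 / (1 + 7·0.85) = 6.800 / 6.950 = 0.978.

0.978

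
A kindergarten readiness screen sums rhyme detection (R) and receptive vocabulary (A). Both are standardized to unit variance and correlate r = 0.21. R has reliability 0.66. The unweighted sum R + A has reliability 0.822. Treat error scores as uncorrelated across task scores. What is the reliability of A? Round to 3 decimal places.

0.909

Var(R+A) = 2 + 2·0.21 = 2.420.
True-score variance = ρ_R + ρ_A + 2·0.21, so 0.822 = (0.66 + ρ_A + 0.42) / 2.420.
ρ_A = 0.822·2.420 − 0.66 − 0.42 = 0.909.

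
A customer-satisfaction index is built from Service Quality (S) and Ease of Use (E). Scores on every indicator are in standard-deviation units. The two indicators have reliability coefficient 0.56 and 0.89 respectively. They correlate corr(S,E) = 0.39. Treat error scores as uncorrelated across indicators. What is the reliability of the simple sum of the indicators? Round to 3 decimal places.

Var(S+E) = 2 + 2·[0.39] = 2 + 0.78 = 2.78.
Because errors are independent across components, Cov(Tᵢ,Tⱼ) = Cov(Xᵢ,Xⱼ); the off-diagonal part of the true-score variance is the same as above.
True-score variance = [0.56 + 0.89] + 0.78 = 1.45 + 0.78 = 2.23.
Reliability = 2.23 / 2.78 = 0.802.

0.802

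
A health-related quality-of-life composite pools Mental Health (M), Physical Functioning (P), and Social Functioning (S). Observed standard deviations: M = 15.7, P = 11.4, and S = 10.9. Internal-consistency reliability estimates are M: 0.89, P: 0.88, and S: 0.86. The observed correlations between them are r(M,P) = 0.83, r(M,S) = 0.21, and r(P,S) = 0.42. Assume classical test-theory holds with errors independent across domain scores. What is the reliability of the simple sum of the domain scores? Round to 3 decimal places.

0.939

Var(M+P+S) = 15.7² + 11.4² + 10.9² + 2·[15.7·11.4·0.83 + 15.7·10.9·0.21 + 11.4·10.9·0.42] = 495.26 + 473.36 = 968.62.
Because errors are independent across components, Cov(Tᵢ,Tⱼ) = Cov(Xᵢ,Xⱼ); the off-diagonal part of the true-score variance is the same as above.
True-score variance = [15.7²·0.89 + 11.4²·0.88 + 10.9²·0.86] + 473.36 = 435.917 + 473.36 = 909.277.
Reliability = 909.277 / 968.62 = 0.939.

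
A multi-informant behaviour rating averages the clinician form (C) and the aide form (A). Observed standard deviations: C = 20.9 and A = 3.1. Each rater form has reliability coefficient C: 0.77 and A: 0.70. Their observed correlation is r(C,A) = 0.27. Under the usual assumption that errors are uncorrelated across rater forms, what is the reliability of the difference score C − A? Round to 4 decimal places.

Var(C−A) = 20.9² + 3.1² − 2·20.9·3.1·0.27 = 446.42 − 34.9866 = 411.433.
Under uncorrelated errors the observed covariances equal the true-score covariances, so only the own-variance terms attenuate.
True-score variance = [20.9²·0.77 + 3.1²·0.70] − 34.9866 = 343.071 − 34.9866 = 308.084.
Reliability = 308.084 / 411.433 = 0.7488.

0.7488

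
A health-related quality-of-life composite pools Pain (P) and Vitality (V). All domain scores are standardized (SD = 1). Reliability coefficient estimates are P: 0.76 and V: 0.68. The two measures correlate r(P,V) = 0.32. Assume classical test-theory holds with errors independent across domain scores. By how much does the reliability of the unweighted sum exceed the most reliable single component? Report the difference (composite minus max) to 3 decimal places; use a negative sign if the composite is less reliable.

Var(sum) = 2 + 0.64 = 2.64; true-score variance = 1.44 + 0.64 = 2.08; composite reliability = 0.7879.
Max component reliability = 0.7600.
Difference = 0.7879 − 0.7600 = 0.028.

0.028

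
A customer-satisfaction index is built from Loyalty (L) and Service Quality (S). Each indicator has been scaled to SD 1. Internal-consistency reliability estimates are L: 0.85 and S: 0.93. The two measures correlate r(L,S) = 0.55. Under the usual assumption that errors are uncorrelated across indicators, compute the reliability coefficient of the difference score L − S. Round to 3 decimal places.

Var(L−S) = 1 + 1 − 2·0.55 = 2 − 1.1 = 0.9.
With uncorrelated errors the cross-covariances are all true-score covariance, so they carry over unchanged; only the diagonal terms shrink to ρᵢσᵢ².
True-score variance = [0.85 + 0.93] − 1.1 = 1.78 − 1.1 = 0.68.
Reliability = 0.68 / 0.9 = 0.756.

0.756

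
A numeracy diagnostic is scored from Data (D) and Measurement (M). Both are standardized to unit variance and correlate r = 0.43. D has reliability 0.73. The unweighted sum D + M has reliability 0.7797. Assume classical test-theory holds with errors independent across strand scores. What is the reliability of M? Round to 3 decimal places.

0.640

Var(D+M) = 2 + 2·0.43 = 2.860.
True-score variance = ρ_D + ρ_M + 2·0.43, so 0.7797 = (0.73 + ρ_M + 0.86) / 2.860.
ρ_M = 0.7797·2.860 − 0.73 − 0.86 = 0.640.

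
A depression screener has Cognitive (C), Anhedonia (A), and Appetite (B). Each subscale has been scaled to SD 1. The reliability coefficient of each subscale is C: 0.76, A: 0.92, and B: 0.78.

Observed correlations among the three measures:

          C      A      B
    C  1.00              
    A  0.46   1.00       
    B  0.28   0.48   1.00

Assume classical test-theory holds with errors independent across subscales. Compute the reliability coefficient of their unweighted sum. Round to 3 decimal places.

Var(C+A+B) = 3 + 2·[0.46 + 0.28 + 0.48] = 3 + 2.44 = 5.44.
Because errors are independent across components, Cov(Tᵢ,Tⱼ) = Cov(Xᵢ,Xⱼ); the off-diagonal part of the true-score variance is the same as above.
True-score variance = [0.76 + 0.92 + 0.78] + 2.44 = 2.46 + 2.44 = 4.9.
Reliability = 4.9 / 5.44 = 0.901.

0.901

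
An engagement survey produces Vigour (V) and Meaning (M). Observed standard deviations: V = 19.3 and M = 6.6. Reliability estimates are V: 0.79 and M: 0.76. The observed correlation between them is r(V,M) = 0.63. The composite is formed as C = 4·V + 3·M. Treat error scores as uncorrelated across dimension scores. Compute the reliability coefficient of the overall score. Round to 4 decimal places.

0.8374

Var(C) = 4²·19.3² + 3²·6.6² + 2·[12·19.3·6.6·0.63] = 6351.88 + 1925.99 = 8277.87.
Under uncorrelated errors the observed covariances equal the true-score covariances, so only the own-variance terms attenuate.
True-score variance = [4²·19.3²·0.79 + 3²·6.6²·0.76] + 1925.99 = 5006.22 + 1925.99 = 6932.21.
Reliability = 6932.21 / 8277.87 = 0.8374.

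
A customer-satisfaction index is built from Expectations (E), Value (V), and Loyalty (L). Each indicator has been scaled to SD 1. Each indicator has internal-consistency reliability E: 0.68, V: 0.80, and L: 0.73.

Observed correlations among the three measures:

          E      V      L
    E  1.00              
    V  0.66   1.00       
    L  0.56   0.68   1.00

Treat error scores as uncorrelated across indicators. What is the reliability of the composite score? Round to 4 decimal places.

0.8838

Var(E+V+L) = 3 + 2·[0.66 + 0.56 + 0.68] = 3 + 3.8 = 6.8.
Under uncorrelated errors the observed covariances equal the true-score covariances, so only the own-variance terms attenuate.
True-score variance = [0.68 + 0.80 + 0.73] + 3.8 = 2.21 + 3.8 = 6.01.
Reliability = 6.01 / 6.8 = 0.8838.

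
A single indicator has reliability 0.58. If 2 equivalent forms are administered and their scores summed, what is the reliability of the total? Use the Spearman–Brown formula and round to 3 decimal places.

ρ_k = kρ / (1 + (k−1)ρ) = 2·0.58 / (1 + 1·0.58) = 1.160 / 1.580 = 0.734.

0.734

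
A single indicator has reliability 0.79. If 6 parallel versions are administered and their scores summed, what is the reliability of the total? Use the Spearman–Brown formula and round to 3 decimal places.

ρ_k = kρ / (1 + (k−1)ρ) = 6·0.79 / (1 + 5·0.79) = 4.740 / 4.950 = 0.958.

0.958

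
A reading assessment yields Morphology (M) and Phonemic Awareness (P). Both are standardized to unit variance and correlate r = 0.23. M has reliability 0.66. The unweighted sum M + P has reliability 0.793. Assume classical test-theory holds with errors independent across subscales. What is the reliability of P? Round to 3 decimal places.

Var(M+P) = 2 + 2·0.23 = 2.460.
True-score variance = ρ_M + ρ_P + 2·0.23, so 0.793 = (0.66 + ρ_P + 0.46) / 2.460.
ρ_P = 0.793·2.460 − 0.66 − 0.46 = 0.831.

0.831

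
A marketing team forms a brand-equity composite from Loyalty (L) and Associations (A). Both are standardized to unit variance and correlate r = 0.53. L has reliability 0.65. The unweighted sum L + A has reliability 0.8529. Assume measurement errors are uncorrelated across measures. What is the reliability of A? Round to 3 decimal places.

Var(L+A) = 2 + 2·0.53 = 3.060.
True-score variance = ρ_L + ρ_A + 2·0.53, so 0.8529 = (0.65 + ρ_A + 1.06) / 3.060.
ρ_A = 0.8529·3.060 − 0.65 − 1.06 = 0.900.

0.900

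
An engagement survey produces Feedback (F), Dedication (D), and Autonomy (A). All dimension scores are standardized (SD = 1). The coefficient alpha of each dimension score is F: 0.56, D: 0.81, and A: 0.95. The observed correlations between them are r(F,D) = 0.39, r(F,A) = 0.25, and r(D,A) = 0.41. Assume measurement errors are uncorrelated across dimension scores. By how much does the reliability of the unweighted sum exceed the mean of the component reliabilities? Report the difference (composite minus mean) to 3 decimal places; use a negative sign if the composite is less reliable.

0.093

Var(sum) = 3 + 2.1 = 5.1; true-score variance = 2.32 + 2.1 = 4.42; composite reliability = 0.8667.
Mean component reliability = 0.7733.
Difference = 0.8667 − 0.7733 = 0.093.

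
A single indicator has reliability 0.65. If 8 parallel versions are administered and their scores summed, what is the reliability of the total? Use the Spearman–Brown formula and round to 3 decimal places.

ρ_k = kρ / (1 + (k−1)ρ) = 8·0.65 / (1 + 7·0.65) = 5.200 / 5.550 = 0.937.

0.937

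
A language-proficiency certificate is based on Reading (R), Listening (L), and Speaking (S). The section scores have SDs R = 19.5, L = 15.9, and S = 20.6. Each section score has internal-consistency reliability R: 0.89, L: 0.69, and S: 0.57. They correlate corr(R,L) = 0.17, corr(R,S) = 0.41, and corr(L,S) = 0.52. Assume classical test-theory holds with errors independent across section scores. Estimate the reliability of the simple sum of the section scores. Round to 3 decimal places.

Var(R+L+S) = 19.5² + 15.9² + 20.6² + 2·[19.5·15.9·0.17 + 19.5·20.6·0.41 + 15.9·20.6·0.52] = 1057.42 + 775.453 = 1832.87.
Under uncorrelated errors the observed covariances equal the true-score covariances, so only the own-variance terms attenuate.
True-score variance = [19.5²·0.89 + 15.9²·0.69 + 20.6²·0.57] + 775.453 = 754.747 + 775.453 = 1530.2.
Reliability = 1530.2 / 1832.87 = 0.835.

0.835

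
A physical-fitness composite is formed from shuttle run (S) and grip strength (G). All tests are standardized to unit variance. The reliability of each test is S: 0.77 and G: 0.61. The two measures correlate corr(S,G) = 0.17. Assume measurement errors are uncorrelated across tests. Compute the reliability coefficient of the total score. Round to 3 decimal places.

0.735

Var(S+G) = 2 + 2·[0.17] = 2 + 0.34 = 2.34.
With uncorrelated errors the cross-covariances are all true-score covariance, so they carry over unchanged; only the diagonal terms shrink to ρᵢσᵢ².
True-score variance = [0.77 + 0.61] + 0.34 = 1.38 + 0.34 = 1.72.
Reliability = 1.72 / 2.34 = 0.735.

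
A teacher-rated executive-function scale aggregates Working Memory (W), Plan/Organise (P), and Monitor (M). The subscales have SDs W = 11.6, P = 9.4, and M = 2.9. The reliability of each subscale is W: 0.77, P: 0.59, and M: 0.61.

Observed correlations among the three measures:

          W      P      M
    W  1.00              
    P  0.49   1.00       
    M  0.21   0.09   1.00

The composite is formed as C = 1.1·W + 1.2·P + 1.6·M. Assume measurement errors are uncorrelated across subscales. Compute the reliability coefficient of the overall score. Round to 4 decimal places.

0.7987

Var(C) = 1.1²·11.6² + 1.2²·9.4² + 1.6²·2.9² + 2·[1.32·11.6·9.4·0.49 + 1.76·11.6·2.9·0.21 + 1.92·9.4·2.9·0.09] = 311.586 + 175.342 = 486.927.
With uncorrelated errors the cross-covariances are all true-score covariance, so they carry over unchanged; only the diagonal terms shrink to ρᵢσᵢ².
True-score variance = [1.1²·11.6²·0.77 + 1.2²·9.4²·0.59 + 1.6²·2.9²·0.61] + 175.342 = 213.573 + 175.342 = 388.915.
Reliability = 388.915 / 486.927 = 0.7987.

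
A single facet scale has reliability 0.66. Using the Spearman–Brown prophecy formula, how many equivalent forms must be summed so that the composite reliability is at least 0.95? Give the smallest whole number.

k ≥ ρ*(1−ρ₁)/(ρ₁(1−ρ*)) = 0.95·0.34 / (0.66·0.05) = 9.788.
Smallest integer k = 10.

10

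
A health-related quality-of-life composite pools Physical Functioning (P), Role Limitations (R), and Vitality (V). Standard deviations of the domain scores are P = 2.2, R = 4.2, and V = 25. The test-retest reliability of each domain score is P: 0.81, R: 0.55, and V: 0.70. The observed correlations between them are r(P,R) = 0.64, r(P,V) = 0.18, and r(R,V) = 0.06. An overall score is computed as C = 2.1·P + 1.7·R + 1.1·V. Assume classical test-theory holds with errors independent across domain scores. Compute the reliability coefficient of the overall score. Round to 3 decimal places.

Var(C) = 2.1²·2.2² + 1.7²·4.2² + 1.1²·25² + 2·[3.57·2.2·4.2·0.64 + 2.31·2.2·25·0.18 + 1.87·4.2·25·0.06] = 828.574 + 111.523 = 940.097.
With uncorrelated errors the cross-covariances are all true-score covariance, so they carry over unchanged; only the diagonal terms shrink to ρᵢσᵢ².
True-score variance = [2.1²·2.2²·0.81 + 1.7²·4.2²·0.55 + 1.1²·25²·0.70] + 111.523 = 574.703 + 111.523 = 686.226.
Reliability = 686.226 / 940.097 = 0.730.

0.730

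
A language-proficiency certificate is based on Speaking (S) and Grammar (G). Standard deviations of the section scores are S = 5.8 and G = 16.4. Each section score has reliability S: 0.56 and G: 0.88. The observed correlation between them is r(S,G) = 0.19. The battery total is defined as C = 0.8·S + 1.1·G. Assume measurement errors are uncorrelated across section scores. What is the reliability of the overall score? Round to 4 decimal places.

Var(C) = 0.8²·5.8² + 1.1²·16.4² + 2·[0.88·5.8·16.4·0.19] = 346.971 + 31.8081 = 378.779.
With uncorrelated errors the cross-covariances are all true-score covariance, so they carry over unchanged; only the diagonal terms shrink to ρᵢσᵢ².
True-score variance = [0.8²·5.8²·0.56 + 1.1²·16.4²·0.88] + 31.8081 = 298.445 + 31.8081 = 330.253.
Reliability = 330.253 / 378.779 = 0.8719.

0.8719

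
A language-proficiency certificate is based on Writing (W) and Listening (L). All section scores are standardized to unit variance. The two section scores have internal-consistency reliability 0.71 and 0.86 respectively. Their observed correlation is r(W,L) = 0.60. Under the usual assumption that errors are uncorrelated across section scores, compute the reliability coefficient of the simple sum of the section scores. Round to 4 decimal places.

0.8656

Var(W+L) = 2 + 2·[0.60] = 2 + 1.2 = 3.2.
Under uncorrelated errors the observed covariances equal the true-score covariances, so only the own-variance terms attenuate.
True-score variance = [0.71 + 0.86] + 1.2 = 1.57 + 1.2 = 2.77.
Reliability = 2.77 / 3.2 = 0.8656.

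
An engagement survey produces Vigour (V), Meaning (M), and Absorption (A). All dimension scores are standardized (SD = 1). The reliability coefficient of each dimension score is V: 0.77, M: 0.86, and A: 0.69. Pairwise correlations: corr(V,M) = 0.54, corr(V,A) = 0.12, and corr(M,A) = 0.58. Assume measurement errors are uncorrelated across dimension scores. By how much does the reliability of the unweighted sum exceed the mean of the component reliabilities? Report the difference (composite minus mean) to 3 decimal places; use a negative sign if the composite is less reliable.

0.103

Var(sum) = 3 + 2.48 = 5.48; true-score variance = 2.32 + 2.48 = 4.8; composite reliability = 0.8759.
Mean component reliability = 0.7733.
Difference = 0.8759 − 0.7733 = 0.103.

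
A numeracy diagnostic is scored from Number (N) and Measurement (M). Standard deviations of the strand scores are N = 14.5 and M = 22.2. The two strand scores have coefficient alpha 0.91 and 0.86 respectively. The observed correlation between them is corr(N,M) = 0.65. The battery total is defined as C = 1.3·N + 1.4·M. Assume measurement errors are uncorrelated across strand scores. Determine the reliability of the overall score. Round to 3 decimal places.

Var(C) = 1.3²·14.5² + 1.4²·22.2² + 2·[1.82·14.5·22.2·0.65] = 1321.29 + 761.615 = 2082.9.
Because errors are independent across components, Cov(Tᵢ,Tⱼ) = Cov(Xᵢ,Xⱼ); the off-diagonal part of the true-score variance is the same as above.
True-score variance = [1.3²·14.5²·0.91 + 1.4²·22.2²·0.86] + 761.615 = 1154.07 + 761.615 = 1915.69.
Reliability = 1915.69 / 2082.9 = 0.920.

0.920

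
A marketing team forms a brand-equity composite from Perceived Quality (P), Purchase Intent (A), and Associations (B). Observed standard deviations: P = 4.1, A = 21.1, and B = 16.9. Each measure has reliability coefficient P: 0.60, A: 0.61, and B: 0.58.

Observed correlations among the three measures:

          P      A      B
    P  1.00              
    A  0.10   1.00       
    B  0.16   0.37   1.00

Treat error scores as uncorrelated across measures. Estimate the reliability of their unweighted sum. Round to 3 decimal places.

0.714

Var(P+A+B) = 4.1² + 21.1² + 16.9² + 2·[4.1·21.1·0.10 + 4.1·16.9·0.16 + 21.1·16.9·0.37] = 747.63 + 303.351 = 1050.98.
Under uncorrelated errors the observed covariances equal the true-score covariances, so only the own-variance terms attenuate.
True-score variance = [4.1²·0.60 + 21.1²·0.61 + 16.9²·0.58] + 303.351 = 447.318 + 303.351 = 750.669.
Reliability = 750.669 / 1050.98 = 0.714.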